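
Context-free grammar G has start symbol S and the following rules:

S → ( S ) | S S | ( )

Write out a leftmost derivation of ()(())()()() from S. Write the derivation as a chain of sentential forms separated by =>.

S => SS => ()S => ()SS => ()SSS => ()SSSS => ()(S)SSS => ()(())SSS => ()(())()SS => ()(())()()S => ()(())()()()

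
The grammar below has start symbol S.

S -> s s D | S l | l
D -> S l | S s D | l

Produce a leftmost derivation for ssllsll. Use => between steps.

S => Sl => ssDl => ssSsDl => ssSlsDl => ssllsDl => ssllsll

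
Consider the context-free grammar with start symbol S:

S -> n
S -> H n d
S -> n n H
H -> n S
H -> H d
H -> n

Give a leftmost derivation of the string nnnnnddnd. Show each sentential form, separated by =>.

S => nnH => nnnS => nnnHnd => nnnHdnd => nnnHddnd => nnnnSddnd => nnnnnddnd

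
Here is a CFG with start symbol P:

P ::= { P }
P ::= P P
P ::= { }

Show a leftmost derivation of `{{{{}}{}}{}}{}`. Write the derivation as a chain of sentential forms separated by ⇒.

P ⇒ PP ⇒ {P}P ⇒ {PP}P ⇒ {{P}P}P ⇒ {{PP}P}P ⇒ {{{P}P}P}P ⇒ {{{{}}P}P}P ⇒ {{{{}}{}}P}P ⇒ {{{{}}{}}{}}P ⇒ {{{{}}{}}{}}{}

P ⇒ PP   [P ::= P P]
PP ⇒ {P}P   [P ::= { P }]
{P}P ⇒ {PP}P   [P ::= P P]
{PP}P ⇒ {{P}P}P   [P ::= { P }]
{{P}P}P ⇒ {{PP}P}P   [P ::= P P]
{{PP}P}P ⇒ {{{P}P}P}P   [P ::= { P }]
{{{P}P}P}P ⇒ {{{{}}P}P}P   [P ::= { }]
{{{{}}P}P}P ⇒ {{{{}}{}}P}P   [P ::= { }]
{{{{}}{}}P}P ⇒ {{{{}}{}}{}}P   [P ::= { }]
{{{{}}{}}{}}P ⇒ {{{{}}{}}{}}{}   [P ::= { }]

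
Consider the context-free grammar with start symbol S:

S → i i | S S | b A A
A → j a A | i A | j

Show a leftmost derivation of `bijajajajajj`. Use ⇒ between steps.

S⇒bAA⇒biAA⇒bijaAA⇒bijajaAA⇒bijajajaAA⇒bijajajajaAA⇒bijajajajajA⇒bijajajajajj

S ⇒ bAA   [S → b A A]
bAA ⇒ biAA   [A → i A]
biAA ⇒ bijaAA   [A → j a A]
bijaAA ⇒ bijajaAA   [A → j a A]
bijajaAA ⇒ bijajajaAA   [A → j a A]
bijajajaAA ⇒ bijajajajaAA   [A → j a A]
bijajajajaAA ⇒ bijajajajajA   [A → j]
bijajajajajA ⇒ bijajajajajj   [A → j]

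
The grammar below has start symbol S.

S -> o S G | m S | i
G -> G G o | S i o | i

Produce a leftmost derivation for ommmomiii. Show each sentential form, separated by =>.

S=>oSG=>omSG=>ommSG=>ommmSG=>ommmoSGG=>ommmomSGG=>ommmomiGG=>ommmomiiG=>ommmomiii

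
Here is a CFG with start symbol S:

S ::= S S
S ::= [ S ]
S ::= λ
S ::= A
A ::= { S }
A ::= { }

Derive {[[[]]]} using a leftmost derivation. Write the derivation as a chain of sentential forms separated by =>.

S => SS   [S ::= S S]
SS => AS   [S ::= A]
AS => {S}S   [A ::= { S }]
{S}S => {[S]}S   [S ::= [ S ]]
{[S]}S => {[SS]}S   [S ::= S S]
{[SS]}S => {[[S]S]}S   [S ::= [ S ]]
{[[S]S]}S => {[[[S]]S]}S   [S ::= [ S ]]
{[[[S]]S]}S => {[[[]]S]}S   [S ::= λ]
{[[[]]S]}S => {[[[]]]}S   [S ::= λ]
{[[[]]]}S => {[[[]]]}   [S ::= λ]

S => SS => AS => {S}S => {[S]}S => {[SS]}S => {[[S]S]}S => {[[[S]]S]}S => {[[[]]S]}S => {[[[]]]}S => {[[[]]]}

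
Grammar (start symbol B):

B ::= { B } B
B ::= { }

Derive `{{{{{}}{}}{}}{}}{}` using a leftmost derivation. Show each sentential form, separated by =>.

B => {B}B => {{B}B}B => {{{B}B}B}B => {{{{B}B}B}B}B => {{{{{}}B}B}B}B => {{{{{}}{}}B}B}B => {{{{{}}{}}{}}B}B => {{{{{}}{}}{}}{}}B => {{{{{}}{}}{}}{}}{}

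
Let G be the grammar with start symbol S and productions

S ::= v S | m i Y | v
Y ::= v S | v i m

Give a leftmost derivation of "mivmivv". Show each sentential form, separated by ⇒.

S ⇒ miY ⇒ mivS ⇒ mivmiY ⇒ mivmivS ⇒ mivmivv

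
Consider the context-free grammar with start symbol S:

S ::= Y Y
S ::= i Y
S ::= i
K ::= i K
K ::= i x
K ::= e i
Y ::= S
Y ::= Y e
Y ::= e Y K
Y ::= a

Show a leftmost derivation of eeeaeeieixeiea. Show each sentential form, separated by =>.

S => YY   [S ::= Y Y]
YY => YeY   [Y ::= Y e]
YeY => eYKeY   [Y ::= e Y K]
eYKeY => eeYKKeY   [Y ::= e Y K]
eeYKKeY => eeYeKKeY   [Y ::= Y e]
eeYeKKeY => eeeYKeKKeY   [Y ::= e Y K]
eeeYKeKKeY => eeeYeKeKKeY   [Y ::= Y e]
eeeYeKeKKeY => eeeaeKeKKeY   [Y ::= a]
eeeaeKeKKeY => eeeaeeieKKeY   [K ::= e i]
eeeaeeieKKeY => eeeaeeieixKeY   [K ::= i x]
eeeaeeieixKeY => eeeaeeieixeieY   [K ::= e i]
eeeaeeieixeieY => eeeaeeieixeiea   [Y ::= a]

S => YY => YeY => eYKeY => eeYKKeY => eeYeKKeY => eeeYKeKKeY => eeeYeKeKKeY => eeeaeKeKKeY => eeeaeeieKKeY => eeeaeeieixKeY => eeeaeeieixeieY => eeeaeeieixeiea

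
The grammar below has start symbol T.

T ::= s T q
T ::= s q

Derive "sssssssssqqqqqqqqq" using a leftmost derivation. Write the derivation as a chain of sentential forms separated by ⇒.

T ⇒ sTq ⇒ ssTqq ⇒ sssTqqq ⇒ ssssTqqqq ⇒ sssssTqqqqq ⇒ ssssssTqqqqqq ⇒ sssssssTqqqqqqq ⇒ ssssssssTqqqqqqqq ⇒ sssssssssqqqqqqqqq

T ⇒ sTq   [T ::= s T q]
sTq ⇒ ssTqq   [T ::= s T q]
ssTqq ⇒ sssTqqq   [T ::= s T q]
sssTqqq ⇒ ssssTqqqq   [T ::= s T q]
ssssTqqqq ⇒ sssssTqqqqq   [T ::= s T q]
sssssTqqqqq ⇒ ssssssTqqqqqq   [T ::= s T q]
ssssssTqqqqqq ⇒ sssssssTqqqqqqq   [T ::= s T q]
sssssssTqqqqqqq ⇒ ssssssssTqqqqqqqq   [T ::= s T q]
ssssssssTqqqqqqqq ⇒ sssssssssqqqqqqqqq   [T ::= s q]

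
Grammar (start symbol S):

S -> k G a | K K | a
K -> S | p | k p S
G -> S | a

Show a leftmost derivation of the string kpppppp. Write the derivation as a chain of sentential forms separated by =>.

S=>KK=>kpSK=>kpKKK=>kpSKK=>kpKKKK=>kpSKKK=>kpKKKKK=>kppKKKK=>kpppKKK=>kppppKK=>kpppppK=>kpppppp

S => KK   [S -> K K]
KK => kpSK   [K -> k p S]
kpSK => kpKKK   [S -> K K]
kpKKK => kpSKK   [K -> S]
kpSKK => kpKKKK   [S -> K K]
kpKKKK => kpSKKK   [K -> S]
kpSKKK => kpKKKKK   [S -> K K]
kpKKKKK => kppKKKK   [K -> p]
kppKKKK => kpppKKK   [K -> p]
kpppKKK => kppppKK   [K -> p]
kppppKK => kpppppK   [K -> p]
kpppppK => kpppppp   [K -> p]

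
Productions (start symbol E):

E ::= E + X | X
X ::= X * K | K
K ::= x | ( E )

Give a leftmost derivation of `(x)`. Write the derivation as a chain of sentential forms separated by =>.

E=>X=>K=>(E)=>(X)=>(K)=>(x)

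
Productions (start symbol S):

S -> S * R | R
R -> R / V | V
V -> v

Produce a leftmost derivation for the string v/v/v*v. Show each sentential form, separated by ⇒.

S⇒S*R⇒R*R⇒R/V*R⇒R/V/V*R⇒V/V/V*R⇒v/V/V*R⇒v/v/V*R⇒v/v/v*R⇒v/v/v*V⇒v/v/v*v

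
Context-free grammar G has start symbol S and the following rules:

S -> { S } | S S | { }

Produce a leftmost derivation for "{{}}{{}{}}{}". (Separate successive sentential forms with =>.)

S => SS => {S}S => {{}}S => {{}}SS => {{}}{S}S => {{}}{SS}S => {{}}{{}S}S => {{}}{{}{}}S => {{}}{{}{}}{}

S => SS   [S -> S S]
SS => {S}S   [S -> { S }]
{S}S => {{}}S   [S -> { }]
{{}}S => {{}}SS   [S -> S S]
{{}}SS => {{}}{S}S   [S -> { S }]
{{}}{S}S => {{}}{SS}S   [S -> S S]
{{}}{SS}S => {{}}{{}S}S   [S -> { }]
{{}}{{}S}S => {{}}{{}{}}S   [S -> { }]
{{}}{{}{}}S => {{}}{{}{}}{}   [S -> { }]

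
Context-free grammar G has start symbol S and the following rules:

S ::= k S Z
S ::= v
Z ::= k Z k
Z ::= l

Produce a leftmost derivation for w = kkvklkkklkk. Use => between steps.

S=>kSZ=>kkSZZ=>kkvZZ=>kkvkZkZ=>kkvklkZ=>kkvklkkZk=>kkvklkkkZkk=>kkvklkkklkk

S => kSZ   [S ::= k S Z]
kSZ => kkSZZ   [S ::= k S Z]
kkSZZ => kkvZZ   [S ::= v]
kkvZZ => kkvkZkZ   [Z ::= k Z k]
kkvkZkZ => kkvklkZ   [Z ::= l]
kkvklkZ => kkvklkkZk   [Z ::= k Z k]
kkvklkkZk => kkvklkkkZkk   [Z ::= k Z k]
kkvklkkkZkk => kkvklkkklkk   [Z ::= l]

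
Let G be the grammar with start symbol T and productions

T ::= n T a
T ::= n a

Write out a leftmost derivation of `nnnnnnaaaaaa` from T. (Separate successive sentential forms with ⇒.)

T⇒nTa⇒nnTaa⇒nnnTaaa⇒nnnnTaaaa⇒nnnnnTaaaaa⇒nnnnnnaaaaaa

T ⇒ nTa   [T ::= n T a]
nTa ⇒ nnTaa   [T ::= n T a]
nnTaa ⇒ nnnTaaa   [T ::= n T a]
nnnTaaa ⇒ nnnnTaaaa   [T ::= n T a]
nnnnTaaaa ⇒ nnnnnTaaaaa   [T ::= n T a]
nnnnnTaaaaa ⇒ nnnnnnaaaaaa   [T ::= n a]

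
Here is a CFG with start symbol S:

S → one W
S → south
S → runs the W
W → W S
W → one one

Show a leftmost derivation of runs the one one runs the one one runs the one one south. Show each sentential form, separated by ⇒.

S ⇒ runs the W ⇒ runs the W S ⇒ runs the one one S ⇒ runs the one one runs the W ⇒ runs the one one runs the W S ⇒ runs the one one runs the one one S ⇒ runs the one one runs the one one runs the W ⇒ runs the one one runs the one one runs the W S ⇒ runs the one one runs the one one runs the one one S ⇒ runs the one one runs the one one runs the one one south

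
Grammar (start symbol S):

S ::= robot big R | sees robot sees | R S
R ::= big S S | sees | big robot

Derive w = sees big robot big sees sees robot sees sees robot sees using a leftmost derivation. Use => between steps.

S => R S   [S ::= R S]
R S => sees S   [R ::= sees]
sees S => sees R S   [S ::= R S]
sees R S => sees big S S S   [R ::= big S S]
sees big S S S => sees big robot big R S S   [S ::= robot big R]
sees big robot big R S S => sees big robot big sees S S   [R ::= sees]
sees big robot big sees S S => sees big robot big sees sees robot sees S   [S ::= sees robot sees]
sees big robot big sees sees robot sees S => sees big robot big sees sees robot sees sees robot sees   [S ::= sees robot sees]

S => R S => sees S => sees R S => sees big S S S => sees big robot big R S S => sees big robot big sees S S => sees big robot big sees sees robot sees S => sees big robot big sees sees robot sees sees robot sees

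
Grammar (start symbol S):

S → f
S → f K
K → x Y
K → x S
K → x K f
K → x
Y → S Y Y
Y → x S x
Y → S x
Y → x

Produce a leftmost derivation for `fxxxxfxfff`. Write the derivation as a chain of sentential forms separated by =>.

S => fK   [S → f K]
fK => fxKf   [K → x K f]
fxKf => fxxKff   [K → x K f]
fxxKff => fxxxKfff   [K → x K f]
fxxxKfff => fxxxxSfff   [K → x S]
fxxxxSfff => fxxxxfKfff   [S → f K]
fxxxxfKfff => fxxxxfxfff   [K → x]

S=>fK=>fxKf=>fxxKff=>fxxxKfff=>fxxxxSfff=>fxxxxfKfff=>fxxxxfxfff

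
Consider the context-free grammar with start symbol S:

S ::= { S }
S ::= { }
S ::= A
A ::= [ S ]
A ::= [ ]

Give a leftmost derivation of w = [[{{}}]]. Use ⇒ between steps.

S ⇒ A ⇒ [S] ⇒ [A] ⇒ [[S]] ⇒ [[{S}]] ⇒ [[{{}}]]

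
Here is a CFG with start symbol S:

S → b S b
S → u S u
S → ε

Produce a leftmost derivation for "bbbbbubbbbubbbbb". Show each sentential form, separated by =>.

S => bSb   [S → b S b]
bSb => bbSbb   [S → b S b]
bbSbb => bbbSbbb   [S → b S b]
bbbSbbb => bbbbSbbbb   [S → b S b]
bbbbSbbbb => bbbbbSbbbbb   [S → b S b]
bbbbbSbbbbb => bbbbbuSubbbbb   [S → u S u]
bbbbbuSubbbbb => bbbbbubSbubbbbb   [S → b S b]
bbbbbubSbubbbbb => bbbbbubbSbbubbbbb   [S → b S b]
bbbbbubbSbbubbbbb => bbbbbubbbbubbbbb   [S → ε]

S => bSb => bbSbb => bbbSbbb => bbbbSbbbb => bbbbbSbbbbb => bbbbbuSubbbbb => bbbbbubSbubbbbb => bbbbbubbSbbubbbbb => bbbbbubbbbubbbbb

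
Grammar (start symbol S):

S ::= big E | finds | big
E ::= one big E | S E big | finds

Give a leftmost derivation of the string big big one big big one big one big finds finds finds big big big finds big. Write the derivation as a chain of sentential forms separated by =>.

S => big E   [S ::= big E]
big E => big S E big   [E ::= S E big]
big S E big => big big E E big   [S ::= big E]
big big E E big => big big one big E E big   [E ::= one big E]
big big one big E E big => big big one big S E big E big   [E ::= S E big]
big big one big S E big E big => big big one big big E big E big   [S ::= big]
big big one big big E big E big => big big one big big one big E big E big   [E ::= one big E]
big big one big big one big E big E big => big big one big big one big one big E big E big   [E ::= one big E]
big big one big big one big one big E big E big => big big one big big one big one big S E big big E big   [E ::= S E big]
big big one big big one big one big S E big big E big => big big one big big one big one big finds E big big E big   [S ::= finds]
big big one big big one big one big finds E big big E big => big big one big big one big one big finds S E big big big E big   [E ::= S E big]
big big one big big one big one big finds S E big big big E big => big big one big big one big one big finds finds E big big big E big   [S ::= finds]
big big one big big one big one big finds finds E big big big E big => big big one big big one big one big finds finds finds big big big E big   [E ::= finds]
big big one big big one big one big finds finds finds big big big E big => big big one big big one big one big finds finds finds big big big finds big   [E ::= finds]

S => big E => big S E big => big big E E big => big big one big E E big => big big one big S E big E big => big big one big big E big E big => big big one big big one big E big E big => big big one big big one big one big E big E big => big big one big big one big one big S E big big E big => big big one big big one big one big finds E big big E big => big big one big big one big one big finds S E big big big E big => big big one big big one big one big finds finds E big big big E big => big big one big big one big one big finds finds finds big big big E big => big big one big big one big one big finds finds finds big big big finds big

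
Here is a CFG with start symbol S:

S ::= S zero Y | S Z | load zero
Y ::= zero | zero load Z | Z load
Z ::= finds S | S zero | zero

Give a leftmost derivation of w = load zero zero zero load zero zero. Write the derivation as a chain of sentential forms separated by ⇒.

S ⇒ S Z   [S ::= S Z]
S Z ⇒ S zero Y Z   [S ::= S zero Y]
S zero Y Z ⇒ load zero zero Y Z   [S ::= load zero]
load zero zero Y Z ⇒ load zero zero zero Z   [Y ::= zero]
load zero zero zero Z ⇒ load zero zero zero S zero   [Z ::= S zero]
load zero zero zero S zero ⇒ load zero zero zero load zero zero   [S ::= load zero]

S ⇒ S Z ⇒ S zero Y Z ⇒ load zero zero Y Z ⇒ load zero zero zero Z ⇒ load zero zero zero S zero ⇒ load zero zero zero load zero zero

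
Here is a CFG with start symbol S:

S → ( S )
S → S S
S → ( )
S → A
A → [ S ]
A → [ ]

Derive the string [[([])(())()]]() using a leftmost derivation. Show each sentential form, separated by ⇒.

S ⇒ SS ⇒ AS ⇒ [S]S ⇒ [A]S ⇒ [[S]]S ⇒ [[SS]]S ⇒ [[(S)S]]S ⇒ [[(A)S]]S ⇒ [[([])S]]S ⇒ [[([])SS]]S ⇒ [[([])(S)S]]S ⇒ [[([])(())S]]S ⇒ [[([])(())()]]S ⇒ [[([])(())()]]()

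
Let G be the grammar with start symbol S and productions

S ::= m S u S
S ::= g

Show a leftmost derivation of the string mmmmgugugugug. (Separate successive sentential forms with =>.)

S=>mSuS=>mmSuSuS=>mmmSuSuSuS=>mmmmSuSuSuSuS=>mmmmguSuSuSuS=>mmmmguguSuSuS=>mmmmguguguSuS=>mmmmguguguguS=>mmmmgugugugug

S => mSuS   [S ::= m S u S]
mSuS => mmSuSuS   [S ::= m S u S]
mmSuSuS => mmmSuSuSuS   [S ::= m S u S]
mmmSuSuSuS => mmmmSuSuSuSuS   [S ::= m S u S]
mmmmSuSuSuSuS => mmmmguSuSuSuS   [S ::= g]
mmmmguSuSuSuS => mmmmguguSuSuS   [S ::= g]
mmmmguguSuSuS => mmmmguguguSuS   [S ::= g]
mmmmguguguSuS => mmmmguguguguS   [S ::= g]
mmmmguguguguS => mmmmgugugugug   [S ::= g]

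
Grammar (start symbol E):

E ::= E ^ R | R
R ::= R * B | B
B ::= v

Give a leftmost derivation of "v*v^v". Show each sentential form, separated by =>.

E => E^R => R^R => R*B^R => B*B^R => v*B^R => v*v^R => v*v^B => v*v^v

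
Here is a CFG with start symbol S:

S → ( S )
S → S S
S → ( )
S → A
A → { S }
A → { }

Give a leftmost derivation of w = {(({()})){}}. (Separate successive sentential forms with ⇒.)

S ⇒ A   [S → A]
A ⇒ {S}   [A → { S }]
{S} ⇒ {SS}   [S → S S]
{SS} ⇒ {(S)S}   [S → ( S )]
{(S)S} ⇒ {((S))S}   [S → ( S )]
{((S))S} ⇒ {((A))S}   [S → A]
{((A))S} ⇒ {(({S}))S}   [A → { S }]
{(({S}))S} ⇒ {(({()}))S}   [S → ( )]
{(({()}))S} ⇒ {(({()}))A}   [S → A]
{(({()}))A} ⇒ {(({()})){}}   [A → { }]

S ⇒ A ⇒ {S} ⇒ {SS} ⇒ {(S)S} ⇒ {((S))S} ⇒ {((A))S} ⇒ {(({S}))S} ⇒ {(({()}))S} ⇒ {(({()}))A} ⇒ {(({()})){}}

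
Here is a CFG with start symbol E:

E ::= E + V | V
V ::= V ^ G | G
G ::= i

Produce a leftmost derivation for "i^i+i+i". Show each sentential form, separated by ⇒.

E ⇒ E+V ⇒ E+V+V ⇒ V+V+V ⇒ V^G+V+V ⇒ G^G+V+V ⇒ i^G+V+V ⇒ i^i+V+V ⇒ i^i+G+V ⇒ i^i+i+V ⇒ i^i+i+G ⇒ i^i+i+i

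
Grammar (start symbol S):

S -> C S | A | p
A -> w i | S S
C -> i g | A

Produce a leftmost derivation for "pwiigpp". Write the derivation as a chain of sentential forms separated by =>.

S => A   [S -> A]
A => SS   [A -> S S]
SS => pS   [S -> p]
pS => pA   [S -> A]
pA => pSS   [A -> S S]
pSS => pCSS   [S -> C S]
pCSS => pASS   [C -> A]
pASS => pwiSS   [A -> w i]
pwiSS => pwiCSS   [S -> C S]
pwiCSS => pwiigSS   [C -> i g]
pwiigSS => pwiigpS   [S -> p]
pwiigpS => pwiigpp   [S -> p]

S => A => SS => pS => pA => pSS => pCSS => pASS => pwiSS => pwiCSS => pwiigSS => pwiigpS => pwiigpp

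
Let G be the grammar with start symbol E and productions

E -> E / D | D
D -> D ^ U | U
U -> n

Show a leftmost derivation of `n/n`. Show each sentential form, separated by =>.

E => E/D => D/D => U/D => n/D => n/U => n/n

E => E/D   [E -> E / D]
E/D => D/D   [E -> D]
D/D => U/D   [D -> U]
U/D => n/D   [U -> n]
n/D => n/U   [D -> U]
n/U => n/n   [U -> n]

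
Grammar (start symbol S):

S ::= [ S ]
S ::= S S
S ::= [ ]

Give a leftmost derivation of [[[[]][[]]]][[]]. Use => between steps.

S => SS => [S]S => [[S]]S => [[SS]]S => [[[S]S]]S => [[[[]]S]]S => [[[[]][S]]]S => [[[[]][[]]]]S => [[[[]][[]]]][S] => [[[[]][[]]]][[]]

S => SS   [S ::= S S]
SS => [S]S   [S ::= [ S ]]
[S]S => [[S]]S   [S ::= [ S ]]
[[S]]S => [[SS]]S   [S ::= S S]
[[SS]]S => [[[S]S]]S   [S ::= [ S ]]
[[[S]S]]S => [[[[]]S]]S   [S ::= [ ]]
[[[[]]S]]S => [[[[]][S]]]S   [S ::= [ S ]]
[[[[]][S]]]S => [[[[]][[]]]]S   [S ::= [ ]]
[[[[]][[]]]]S => [[[[]][[]]]][S]   [S ::= [ S ]]
[[[[]][[]]]][S] => [[[[]][[]]]][[]]   [S ::= [ ]]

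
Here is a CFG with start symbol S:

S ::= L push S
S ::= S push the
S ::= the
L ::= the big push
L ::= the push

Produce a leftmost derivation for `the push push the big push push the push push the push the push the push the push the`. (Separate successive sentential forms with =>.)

S => L push S => the push push S => the push push S push the => the push push L push S push the => the push push the big push push S push the => the push push the big push push S push the push the => the push push the big push push S push the push the push the => the push push the big push push S push the push the push the push the => the push push the big push push L push S push the push the push the push the => the push push the big push push the push push S push the push the push the push the => the push push the big push push the push push the push the push the push the push the

S => L push S   [S ::= L push S]
L push S => the push push S   [L ::= the push]
the push push S => the push push S push the   [S ::= S push the]
the push push S push the => the push push L push S push the   [S ::= L push S]
the push push L push S push the => the push push the big push push S push the   [L ::= the big push]
the push push the big push push S push the => the push push the big push push S push the push the   [S ::= S push the]
the push push the big push push S push the push the => the push push the big push push S push the push the push the   [S ::= S push the]
the push push the big push push S push the push the push the => the push push the big push push S push the push the push the push the   [S ::= S push the]
the push push the big push push S push the push the push the push the => the push push the big push push L push S push the push the push the push the   [S ::= L push S]
the push push the big push push L push S push the push the push the push the => the push push the big push push the push push S push the push the push the push the   [L ::= the push]
the push push the big push push the push push S push the push the push the push the => the push push the big push push the push push the push the push the push the push the   [S ::= the]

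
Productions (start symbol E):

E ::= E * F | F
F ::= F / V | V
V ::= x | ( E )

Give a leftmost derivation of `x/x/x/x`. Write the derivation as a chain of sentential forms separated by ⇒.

E ⇒ F   [E ::= F]
F ⇒ F/V   [F ::= F / V]
F/V ⇒ F/V/V   [F ::= F / V]
F/V/V ⇒ F/V/V/V   [F ::= F / V]
F/V/V/V ⇒ V/V/V/V   [F ::= V]
V/V/V/V ⇒ x/V/V/V   [V ::= x]
x/V/V/V ⇒ x/x/V/V   [V ::= x]
x/x/V/V ⇒ x/x/x/V   [V ::= x]
x/x/x/V ⇒ x/x/x/x   [V ::= x]

E ⇒ F ⇒ F/V ⇒ F/V/V ⇒ F/V/V/V ⇒ V/V/V/V ⇒ x/V/V/V ⇒ x/x/V/V ⇒ x/x/x/V ⇒ x/x/x/x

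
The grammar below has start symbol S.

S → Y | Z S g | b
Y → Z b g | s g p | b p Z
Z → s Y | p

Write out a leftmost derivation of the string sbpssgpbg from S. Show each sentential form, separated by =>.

S => ZSg => sYSg => sbpZSg => sbpsYSg => sbpssgpSg => sbpssgpbg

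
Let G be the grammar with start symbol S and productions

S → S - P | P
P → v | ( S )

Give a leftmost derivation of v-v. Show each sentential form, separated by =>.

S => S-P   [S → S - P]
S-P => P-P   [S → P]
P-P => v-P   [P → v]
v-P => v-v   [P → v]

S => S-P => P-P => v-P => v-v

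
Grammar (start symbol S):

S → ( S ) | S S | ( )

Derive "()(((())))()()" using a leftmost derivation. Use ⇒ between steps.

S⇒SS⇒SSS⇒()SS⇒()SSS⇒()(S)SS⇒()((S))SS⇒()(((S)))SS⇒()(((())))SS⇒()(((())))()S⇒()(((())))()()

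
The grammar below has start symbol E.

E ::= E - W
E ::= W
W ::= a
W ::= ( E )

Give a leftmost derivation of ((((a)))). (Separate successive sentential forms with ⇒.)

E ⇒ W ⇒ (E) ⇒ (W) ⇒ ((E)) ⇒ ((W)) ⇒ (((E))) ⇒ (((W))) ⇒ ((((E)))) ⇒ ((((W)))) ⇒ ((((a))))

E ⇒ W   [E ::= W]
W ⇒ (E)   [W ::= ( E )]
(E) ⇒ (W)   [E ::= W]
(W) ⇒ ((E))   [W ::= ( E )]
((E)) ⇒ ((W))   [E ::= W]
((W)) ⇒ (((E)))   [W ::= ( E )]
(((E))) ⇒ (((W)))   [E ::= W]
(((W))) ⇒ ((((E))))   [W ::= ( E )]
((((E)))) ⇒ ((((W))))   [E ::= W]
((((W)))) ⇒ ((((a))))   [W ::= a]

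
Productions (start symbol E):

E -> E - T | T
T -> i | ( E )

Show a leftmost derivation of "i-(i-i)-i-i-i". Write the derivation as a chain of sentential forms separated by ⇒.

E ⇒ E-T ⇒ E-T-T ⇒ E-T-T-T ⇒ E-T-T-T-T ⇒ T-T-T-T-T ⇒ i-T-T-T-T ⇒ i-(E)-T-T-T ⇒ i-(E-T)-T-T-T ⇒ i-(T-T)-T-T-T ⇒ i-(i-T)-T-T-T ⇒ i-(i-i)-T-T-T ⇒ i-(i-i)-i-T-T ⇒ i-(i-i)-i-i-T ⇒ i-(i-i)-i-i-i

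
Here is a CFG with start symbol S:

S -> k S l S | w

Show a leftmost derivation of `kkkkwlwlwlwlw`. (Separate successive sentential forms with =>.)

S=>kSlS=>kkSlSlS=>kkkSlSlSlS=>kkkkSlSlSlSlS=>kkkkwlSlSlSlS=>kkkkwlwlSlSlS=>kkkkwlwlwlSlS=>kkkkwlwlwlwlS=>kkkkwlwlwlwlw

S => kSlS   [S -> k S l S]
kSlS => kkSlSlS   [S -> k S l S]
kkSlSlS => kkkSlSlSlS   [S -> k S l S]
kkkSlSlSlS => kkkkSlSlSlSlS   [S -> k S l S]
kkkkSlSlSlSlS => kkkkwlSlSlSlS   [S -> w]
kkkkwlSlSlSlS => kkkkwlwlSlSlS   [S -> w]
kkkkwlwlSlSlS => kkkkwlwlwlSlS   [S -> w]
kkkkwlwlwlSlS => kkkkwlwlwlwlS   [S -> w]
kkkkwlwlwlwlS => kkkkwlwlwlwlw   [S -> w]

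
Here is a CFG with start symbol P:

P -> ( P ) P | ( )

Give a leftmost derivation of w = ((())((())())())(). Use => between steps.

P=>(P)P=>((P)P)P=>((())P)P=>((())(P)P)P=>((())((P)P)P)P=>((())((())P)P)P=>((())((())())P)P=>((())((())())())P=>((())((())())())()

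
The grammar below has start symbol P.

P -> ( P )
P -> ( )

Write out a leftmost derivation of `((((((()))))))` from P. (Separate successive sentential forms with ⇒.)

P ⇒ (P) ⇒ ((P)) ⇒ (((P))) ⇒ ((((P)))) ⇒ (((((P))))) ⇒ ((((((P)))))) ⇒ ((((((()))))))

P ⇒ (P)   [P -> ( P )]
(P) ⇒ ((P))   [P -> ( P )]
((P)) ⇒ (((P)))   [P -> ( P )]
(((P))) ⇒ ((((P))))   [P -> ( P )]
((((P)))) ⇒ (((((P)))))   [P -> ( P )]
(((((P))))) ⇒ ((((((P))))))   [P -> ( P )]
((((((P)))))) ⇒ ((((((()))))))   [P -> ( )]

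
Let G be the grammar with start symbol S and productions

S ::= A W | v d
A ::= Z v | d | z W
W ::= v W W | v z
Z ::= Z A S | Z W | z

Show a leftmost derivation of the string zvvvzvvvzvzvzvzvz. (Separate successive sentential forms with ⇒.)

S ⇒ AW ⇒ zWW ⇒ zvWWW ⇒ zvvWWWW ⇒ zvvvzWWW ⇒ zvvvzvWWWW ⇒ zvvvzvvWWWWW ⇒ zvvvzvvvzWWWW ⇒ zvvvzvvvzvzWWW ⇒ zvvvzvvvzvzvzWW ⇒ zvvvzvvvzvzvzvzW ⇒ zvvvzvvvzvzvzvzvz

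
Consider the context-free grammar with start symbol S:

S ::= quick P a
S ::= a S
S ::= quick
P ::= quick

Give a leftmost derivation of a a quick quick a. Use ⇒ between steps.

S ⇒ a S ⇒ a a S ⇒ a a quick P a ⇒ a a quick quick a

S ⇒ a S   [S ::= a S]
a S ⇒ a a S   [S ::= a S]
a a S ⇒ a a quick P a   [S ::= quick P a]
a a quick P a ⇒ a a quick quick a   [P ::= quick]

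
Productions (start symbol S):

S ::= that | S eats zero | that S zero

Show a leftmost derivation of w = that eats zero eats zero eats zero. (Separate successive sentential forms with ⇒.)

S ⇒ S eats zero ⇒ S eats zero eats zero ⇒ S eats zero eats zero eats zero ⇒ that eats zero eats zero eats zero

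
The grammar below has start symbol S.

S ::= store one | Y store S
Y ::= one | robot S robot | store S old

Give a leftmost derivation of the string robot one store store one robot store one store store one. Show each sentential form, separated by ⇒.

S ⇒ Y store S ⇒ robot S robot store S ⇒ robot Y store S robot store S ⇒ robot one store S robot store S ⇒ robot one store store one robot store S ⇒ robot one store store one robot store Y store S ⇒ robot one store store one robot store one store S ⇒ robot one store store one robot store one store store one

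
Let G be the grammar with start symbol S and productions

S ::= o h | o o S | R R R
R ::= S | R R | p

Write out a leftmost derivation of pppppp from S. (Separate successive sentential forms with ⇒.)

S ⇒ RRR   [S ::= R R R]
RRR ⇒ SRR   [R ::= S]
SRR ⇒ RRRRR   [S ::= R R R]
RRRRR ⇒ pRRRR   [R ::= p]
pRRRR ⇒ pRRRRR   [R ::= R R]
pRRRRR ⇒ ppRRRR   [R ::= p]
ppRRRR ⇒ pppRRR   [R ::= p]
pppRRR ⇒ ppppRR   [R ::= p]
ppppRR ⇒ pppppR   [R ::= p]
pppppR ⇒ pppppp   [R ::= p]

S ⇒ RRR ⇒ SRR ⇒ RRRRR ⇒ pRRRR ⇒ pRRRRR ⇒ ppRRRR ⇒ pppRRR ⇒ ppppRR ⇒ pppppR ⇒ pppppp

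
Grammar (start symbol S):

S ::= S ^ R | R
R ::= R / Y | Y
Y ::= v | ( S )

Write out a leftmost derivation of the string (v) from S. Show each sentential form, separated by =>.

S => R => Y => (S) => (R) => (Y) => (v)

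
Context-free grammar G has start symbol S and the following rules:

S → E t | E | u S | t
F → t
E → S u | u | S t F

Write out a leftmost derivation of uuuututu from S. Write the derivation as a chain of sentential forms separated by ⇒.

S ⇒ uS   [S → u S]
uS ⇒ uE   [S → E]
uE ⇒ uSu   [E → S u]
uSu ⇒ uEtu   [S → E t]
uEtu ⇒ uSutu   [E → S u]
uSutu ⇒ uuSutu   [S → u S]
uuSutu ⇒ uuuSutu   [S → u S]
uuuSutu ⇒ uuuuSutu   [S → u S]
uuuuSutu ⇒ uuuututu   [S → t]

S ⇒ uS ⇒ uE ⇒ uSu ⇒ uEtu ⇒ uSutu ⇒ uuSutu ⇒ uuuSutu ⇒ uuuuSutu ⇒ uuuututu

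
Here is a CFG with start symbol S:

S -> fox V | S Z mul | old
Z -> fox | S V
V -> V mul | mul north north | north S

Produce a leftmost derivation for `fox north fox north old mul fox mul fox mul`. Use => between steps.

S => fox V => fox north S => fox north S Z mul => fox north S Z mul Z mul => fox north fox V Z mul Z mul => fox north fox V mul Z mul Z mul => fox north fox north S mul Z mul Z mul => fox north fox north old mul Z mul Z mul => fox north fox north old mul fox mul Z mul => fox north fox north old mul fox mul fox mul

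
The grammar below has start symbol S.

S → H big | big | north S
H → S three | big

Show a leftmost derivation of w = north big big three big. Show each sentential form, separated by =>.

S => H big => S three big => north S three big => north H big three big => north big big three big

S => H big   [S → H big]
H big => S three big   [H → S three]
S three big => north S three big   [S → north S]
north S three big => north H big three big   [S → H big]
north H big three big => north big big three big   [H → big]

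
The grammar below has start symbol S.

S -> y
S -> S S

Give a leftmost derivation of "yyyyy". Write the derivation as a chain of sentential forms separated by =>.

S => SS => SSS => SSSS => SSSSS => ySSSS => yySSS => yyySS => yyyyS => yyyyy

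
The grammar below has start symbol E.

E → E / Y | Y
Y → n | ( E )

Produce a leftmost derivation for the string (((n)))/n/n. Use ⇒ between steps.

E ⇒ E/Y ⇒ E/Y/Y ⇒ Y/Y/Y ⇒ (E)/Y/Y ⇒ (Y)/Y/Y ⇒ ((E))/Y/Y ⇒ ((Y))/Y/Y ⇒ (((E)))/Y/Y ⇒ (((Y)))/Y/Y ⇒ (((n)))/Y/Y ⇒ (((n)))/n/Y ⇒ (((n)))/n/n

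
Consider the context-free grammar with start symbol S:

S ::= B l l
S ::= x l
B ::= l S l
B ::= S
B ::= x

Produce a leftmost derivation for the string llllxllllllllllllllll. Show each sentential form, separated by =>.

S => Bll => lSlll => lBlllll => llSllllll => llBllllllll => llSllllllll => llBllllllllll => lllSlllllllllll => lllBlllllllllllll => llllSllllllllllllll => llllBllllllllllllllll => llllxllllllllllllllll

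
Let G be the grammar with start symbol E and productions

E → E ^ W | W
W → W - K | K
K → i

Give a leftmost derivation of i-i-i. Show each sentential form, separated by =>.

E => W => W-K => W-K-K => K-K-K => i-K-K => i-i-K => i-i-i

E => W   [E → W]
W => W-K   [W → W - K]
W-K => W-K-K   [W → W - K]
W-K-K => K-K-K   [W → K]
K-K-K => i-K-K   [K → i]
i-K-K => i-i-K   [K → i]
i-i-K => i-i-i   [K → i]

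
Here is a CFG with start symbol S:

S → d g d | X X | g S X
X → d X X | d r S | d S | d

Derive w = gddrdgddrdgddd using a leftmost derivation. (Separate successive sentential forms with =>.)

S => gSX => gXXX => gdSXX => gdXXXX => gddrSXXX => gddrdgdXXX => gddrdgddrSXX => gddrdgddrdgdXX => gddrdgddrdgddX => gddrdgddrdgddd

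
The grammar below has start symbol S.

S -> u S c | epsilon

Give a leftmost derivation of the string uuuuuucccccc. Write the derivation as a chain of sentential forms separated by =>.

S => uSc   [S -> u S c]
uSc => uuScc   [S -> u S c]
uuScc => uuuSccc   [S -> u S c]
uuuSccc => uuuuScccc   [S -> u S c]
uuuuScccc => uuuuuSccccc   [S -> u S c]
uuuuuSccccc => uuuuuuScccccc   [S -> u S c]
uuuuuuScccccc => uuuuuucccccc   [S -> epsilon]

S=>uSc=>uuScc=>uuuSccc=>uuuuScccc=>uuuuuSccccc=>uuuuuuScccccc=>uuuuuucccccc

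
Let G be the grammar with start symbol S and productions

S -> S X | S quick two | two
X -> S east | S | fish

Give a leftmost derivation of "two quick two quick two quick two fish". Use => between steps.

S => S X => S quick two X => S quick two quick two X => S quick two quick two quick two X => two quick two quick two quick two X => two quick two quick two quick two fish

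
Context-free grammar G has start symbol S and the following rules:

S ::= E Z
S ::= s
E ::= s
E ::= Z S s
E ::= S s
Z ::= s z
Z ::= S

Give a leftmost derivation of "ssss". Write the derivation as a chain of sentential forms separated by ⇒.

S ⇒ EZ ⇒ SsZ ⇒ ssZ ⇒ ssS ⇒ ssEZ ⇒ sssZ ⇒ sssS ⇒ ssss

S ⇒ EZ   [S ::= E Z]
EZ ⇒ SsZ   [E ::= S s]
SsZ ⇒ ssZ   [S ::= s]
ssZ ⇒ ssS   [Z ::= S]
ssS ⇒ ssEZ   [S ::= E Z]
ssEZ ⇒ sssZ   [E ::= s]
sssZ ⇒ sssS   [Z ::= S]
sssS ⇒ ssss   [S ::= s]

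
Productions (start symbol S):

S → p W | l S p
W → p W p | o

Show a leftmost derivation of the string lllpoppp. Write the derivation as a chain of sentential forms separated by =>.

S => lSp => llSpp => lllSppp => lllpWppp => lllpoppp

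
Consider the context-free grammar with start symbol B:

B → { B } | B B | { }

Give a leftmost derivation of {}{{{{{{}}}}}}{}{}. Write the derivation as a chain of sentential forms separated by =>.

B => BB   [B → B B]
BB => BBB   [B → B B]
BBB => BBBB   [B → B B]
BBBB => {}BBB   [B → { }]
{}BBB => {}{B}BB   [B → { B }]
{}{B}BB => {}{{B}}BB   [B → { B }]
{}{{B}}BB => {}{{{B}}}BB   [B → { B }]
{}{{{B}}}BB => {}{{{{B}}}}BB   [B → { B }]
{}{{{{B}}}}BB => {}{{{{{B}}}}}BB   [B → { B }]
{}{{{{{B}}}}}BB => {}{{{{{{}}}}}}BB   [B → { }]
{}{{{{{{}}}}}}BB => {}{{{{{{}}}}}}{}B   [B → { }]
{}{{{{{{}}}}}}{}B => {}{{{{{{}}}}}}{}{}   [B → { }]

B => BB => BBB => BBBB => {}BBB => {}{B}BB => {}{{B}}BB => {}{{{B}}}BB => {}{{{{B}}}}BB => {}{{{{{B}}}}}BB => {}{{{{{{}}}}}}BB => {}{{{{{{}}}}}}{}B => {}{{{{{{}}}}}}{}{}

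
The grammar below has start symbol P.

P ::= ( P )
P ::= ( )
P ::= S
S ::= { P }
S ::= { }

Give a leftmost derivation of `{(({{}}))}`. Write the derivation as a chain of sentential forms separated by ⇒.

P⇒S⇒{P}⇒{(P)}⇒{((P))}⇒{((S))}⇒{(({P}))}⇒{(({S}))}⇒{(({{}}))}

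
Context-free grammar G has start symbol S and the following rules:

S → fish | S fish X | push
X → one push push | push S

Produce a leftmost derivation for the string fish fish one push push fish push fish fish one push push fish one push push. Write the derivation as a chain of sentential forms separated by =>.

S => S fish X => S fish X fish X => fish fish X fish X => fish fish one push push fish X => fish fish one push push fish push S => fish fish one push push fish push S fish X => fish fish one push push fish push S fish X fish X => fish fish one push push fish push fish fish X fish X => fish fish one push push fish push fish fish one push push fish X => fish fish one push push fish push fish fish one push push fish one push push

S => S fish X   [S → S fish X]
S fish X => S fish X fish X   [S → S fish X]
S fish X fish X => fish fish X fish X   [S → fish]
fish fish X fish X => fish fish one push push fish X   [X → one push push]
fish fish one push push fish X => fish fish one push push fish push S   [X → push S]
fish fish one push push fish push S => fish fish one push push fish push S fish X   [S → S fish X]
fish fish one push push fish push S fish X => fish fish one push push fish push S fish X fish X   [S → S fish X]
fish fish one push push fish push S fish X fish X => fish fish one push push fish push fish fish X fish X   [S → fish]
fish fish one push push fish push fish fish X fish X => fish fish one push push fish push fish fish one push push fish X   [X → one push push]
fish fish one push push fish push fish fish one push push fish X => fish fish one push push fish push fish fish one push push fish one push push   [X → one push push]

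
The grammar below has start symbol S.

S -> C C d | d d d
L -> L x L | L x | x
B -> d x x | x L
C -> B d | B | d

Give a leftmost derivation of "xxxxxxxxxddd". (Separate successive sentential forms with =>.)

S => CCd => BdCd => xLdCd => xLxLdCd => xxxLdCd => xxxLxLdCd => xxxLxxLdCd => xxxLxLxxLdCd => xxxxxLxxLdCd => xxxxxxxxLdCd => xxxxxxxxxdCd => xxxxxxxxxddd

S => CCd   [S -> C C d]
CCd => BdCd   [C -> B d]
BdCd => xLdCd   [B -> x L]
xLdCd => xLxLdCd   [L -> L x L]
xLxLdCd => xxxLdCd   [L -> x]
xxxLdCd => xxxLxLdCd   [L -> L x L]
xxxLxLdCd => xxxLxxLdCd   [L -> L x]
xxxLxxLdCd => xxxLxLxxLdCd   [L -> L x L]
xxxLxLxxLdCd => xxxxxLxxLdCd   [L -> x]
xxxxxLxxLdCd => xxxxxxxxLdCd   [L -> x]
xxxxxxxxLdCd => xxxxxxxxxdCd   [L -> x]
xxxxxxxxxdCd => xxxxxxxxxddd   [C -> d]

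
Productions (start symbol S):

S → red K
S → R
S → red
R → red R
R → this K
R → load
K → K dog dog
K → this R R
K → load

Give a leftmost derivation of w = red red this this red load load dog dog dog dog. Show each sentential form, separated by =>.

S => R => red R => red red R => red red this K => red red this K dog dog => red red this K dog dog dog dog => red red this this R R dog dog dog dog => red red this this red R R dog dog dog dog => red red this this red load R dog dog dog dog => red red this this red load load dog dog dog dog

S => R   [S → R]
R => red R   [R → red R]
red R => red red R   [R → red R]
red red R => red red this K   [R → this K]
red red this K => red red this K dog dog   [K → K dog dog]
red red this K dog dog => red red this K dog dog dog dog   [K → K dog dog]
red red this K dog dog dog dog => red red this this R R dog dog dog dog   [K → this R R]
red red this this R R dog dog dog dog => red red this this red R R dog dog dog dog   [R → red R]
red red this this red R R dog dog dog dog => red red this this red load R dog dog dog dog   [R → load]
red red this this red load R dog dog dog dog => red red this this red load load dog dog dog dog   [R → load]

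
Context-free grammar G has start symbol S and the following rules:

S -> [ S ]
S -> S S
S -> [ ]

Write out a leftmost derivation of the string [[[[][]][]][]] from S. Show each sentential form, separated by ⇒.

S ⇒ [S] ⇒ [SS] ⇒ [[S]S] ⇒ [[SS]S] ⇒ [[[S]S]S] ⇒ [[[SS]S]S] ⇒ [[[[]S]S]S] ⇒ [[[[][]]S]S] ⇒ [[[[][]][]]S] ⇒ [[[[][]][]][]]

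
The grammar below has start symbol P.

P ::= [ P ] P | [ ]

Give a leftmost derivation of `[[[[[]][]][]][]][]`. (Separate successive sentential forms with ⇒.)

P ⇒ [P]P   [P ::= [ P ] P]
[P]P ⇒ [[P]P]P   [P ::= [ P ] P]
[[P]P]P ⇒ [[[P]P]P]P   [P ::= [ P ] P]
[[[P]P]P]P ⇒ [[[[P]P]P]P]P   [P ::= [ P ] P]
[[[[P]P]P]P]P ⇒ [[[[[]]P]P]P]P   [P ::= [ ]]
[[[[[]]P]P]P]P ⇒ [[[[[]][]]P]P]P   [P ::= [ ]]
[[[[[]][]]P]P]P ⇒ [[[[[]][]][]]P]P   [P ::= [ ]]
[[[[[]][]][]]P]P ⇒ [[[[[]][]][]][]]P   [P ::= [ ]]
[[[[[]][]][]][]]P ⇒ [[[[[]][]][]][]][]   [P ::= [ ]]

P ⇒ [P]P ⇒ [[P]P]P ⇒ [[[P]P]P]P ⇒ [[[[P]P]P]P]P ⇒ [[[[[]]P]P]P]P ⇒ [[[[[]][]]P]P]P ⇒ [[[[[]][]][]]P]P ⇒ [[[[[]][]][]][]]P ⇒ [[[[[]][]][]][]][]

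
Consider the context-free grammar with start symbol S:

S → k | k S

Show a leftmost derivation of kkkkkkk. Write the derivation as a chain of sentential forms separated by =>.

S=>kS=>kkS=>kkkS=>kkkkS=>kkkkkS=>kkkkkkS=>kkkkkkk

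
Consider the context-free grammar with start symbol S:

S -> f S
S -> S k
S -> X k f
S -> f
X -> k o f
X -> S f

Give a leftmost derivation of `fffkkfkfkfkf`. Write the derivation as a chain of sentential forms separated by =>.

S => Xkf   [S -> X k f]
Xkf => Sfkf   [X -> S f]
Sfkf => Skfkf   [S -> S k]
Skfkf => Xkfkfkf   [S -> X k f]
Xkfkfkf => Sfkfkfkf   [X -> S f]
Sfkfkfkf => fSfkfkfkf   [S -> f S]
fSfkfkfkf => fSkfkfkfkf   [S -> S k]
fSkfkfkfkf => fSkkfkfkfkf   [S -> S k]
fSkkfkfkfkf => ffSkkfkfkfkf   [S -> f S]
ffSkkfkfkfkf => fffkkfkfkfkf   [S -> f]

S => Xkf => Sfkf => Skfkf => Xkfkfkf => Sfkfkfkf => fSfkfkfkf => fSkfkfkfkf => fSkkfkfkfkf => ffSkkfkfkfkf => fffkkfkfkfkf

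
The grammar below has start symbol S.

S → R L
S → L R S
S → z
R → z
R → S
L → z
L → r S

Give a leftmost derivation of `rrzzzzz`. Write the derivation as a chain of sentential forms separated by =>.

S => LRS   [S → L R S]
LRS => rSRS   [L → r S]
rSRS => rLRSRS   [S → L R S]
rLRSRS => rrSRSRS   [L → r S]
rrSRSRS => rrzRSRS   [S → z]
rrzRSRS => rrzzSRS   [R → z]
rrzzSRS => rrzzzRS   [S → z]
rrzzzRS => rrzzzzS   [R → z]
rrzzzzS => rrzzzzz   [S → z]

S => LRS => rSRS => rLRSRS => rrSRSRS => rrzRSRS => rrzzSRS => rrzzzRS => rrzzzzS => rrzzzzz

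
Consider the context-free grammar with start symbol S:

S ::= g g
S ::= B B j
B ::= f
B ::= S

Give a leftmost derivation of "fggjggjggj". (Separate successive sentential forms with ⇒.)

S ⇒ BBj   [S ::= B B j]
BBj ⇒ SBj   [B ::= S]
SBj ⇒ BBjBj   [S ::= B B j]
BBjBj ⇒ SBjBj   [B ::= S]
SBjBj ⇒ BBjBjBj   [S ::= B B j]
BBjBjBj ⇒ fBjBjBj   [B ::= f]
fBjBjBj ⇒ fSjBjBj   [B ::= S]
fSjBjBj ⇒ fggjBjBj   [S ::= g g]
fggjBjBj ⇒ fggjSjBj   [B ::= S]
fggjSjBj ⇒ fggjggjBj   [S ::= g g]
fggjggjBj ⇒ fggjggjSj   [B ::= S]
fggjggjSj ⇒ fggjggjggj   [S ::= g g]

S ⇒ BBj ⇒ SBj ⇒ BBjBj ⇒ SBjBj ⇒ BBjBjBj ⇒ fBjBjBj ⇒ fSjBjBj ⇒ fggjBjBj ⇒ fggjSjBj ⇒ fggjggjBj ⇒ fggjggjSj ⇒ fggjggjggj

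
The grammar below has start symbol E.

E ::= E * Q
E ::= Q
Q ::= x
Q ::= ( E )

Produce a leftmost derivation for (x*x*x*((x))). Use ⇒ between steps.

E ⇒ Q ⇒ (E) ⇒ (E*Q) ⇒ (E*Q*Q) ⇒ (E*Q*Q*Q) ⇒ (Q*Q*Q*Q) ⇒ (x*Q*Q*Q) ⇒ (x*x*Q*Q) ⇒ (x*x*x*Q) ⇒ (x*x*x*(E)) ⇒ (x*x*x*(Q)) ⇒ (x*x*x*((E))) ⇒ (x*x*x*((Q))) ⇒ (x*x*x*((x)))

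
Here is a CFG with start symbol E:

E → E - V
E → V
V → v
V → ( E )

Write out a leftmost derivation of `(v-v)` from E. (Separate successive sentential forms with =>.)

E=>V=>(E)=>(E-V)=>(V-V)=>(v-V)=>(v-v)

E => V   [E → V]
V => (E)   [V → ( E )]
(E) => (E-V)   [E → E - V]
(E-V) => (V-V)   [E → V]
(V-V) => (v-V)   [V → v]
(v-V) => (v-v)   [V → v]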